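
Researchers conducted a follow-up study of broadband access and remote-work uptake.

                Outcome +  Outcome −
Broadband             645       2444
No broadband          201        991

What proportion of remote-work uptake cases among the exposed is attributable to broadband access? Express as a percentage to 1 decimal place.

19.2

Cells: a = 645, b = 2444, c = 201, d = 991.
Risk in exposed = 645/3089 = 0.20881; risk in unexposed = 201/1192 = 0.16862.
RR = 0.20881/0.16862 = 1.23829
AR% = (RR − 1)/RR × 100 = (1.23829 − 1)/1.23829 × 100 = 19.2434%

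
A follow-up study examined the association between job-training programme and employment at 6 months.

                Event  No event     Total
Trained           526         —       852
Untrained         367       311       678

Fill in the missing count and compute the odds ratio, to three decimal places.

1.367

The missing cell is in the exposed row: 852 − 526 = 326.
So a = 526, b = 326, c = 367, d = 311.
OR = (a·d)/(b·c) = (526 × 311) / (326 × 367) = 163586 / 119642 = 1.36730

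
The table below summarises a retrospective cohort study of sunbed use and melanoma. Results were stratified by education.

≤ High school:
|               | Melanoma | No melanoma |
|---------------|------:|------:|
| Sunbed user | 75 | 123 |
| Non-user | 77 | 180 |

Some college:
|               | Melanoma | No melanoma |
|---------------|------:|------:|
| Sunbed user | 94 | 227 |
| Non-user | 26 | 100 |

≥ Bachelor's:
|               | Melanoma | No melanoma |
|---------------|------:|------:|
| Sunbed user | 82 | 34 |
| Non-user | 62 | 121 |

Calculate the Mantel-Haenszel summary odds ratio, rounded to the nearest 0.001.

2.042

OR_MH = Σ(aᵢdᵢ/nᵢ) / Σ(bᵢcᵢ/nᵢ), where nᵢ is the stratum total.
Stratum 1 (≤ High school): n = 455; a·d/n = 75·180/455 = 29.6703; b·c/n = 123·77/455 = 20.8154
Stratum 2 (Some college): n = 447; a·d/n = 94·100/447 = 21.0291; b·c/n = 227·26/447 = 13.2036
Stratum 3 (≥ Bachelor's): n = 299; a·d/n = 82·121/299 = 33.1839; b·c/n = 34·62/299 = 7.0502
OR_MH = (29.6703 + 21.0291 + 33.1839) / (20.8154 + 13.2036 + 7.0502) = 83.8834 / 41.0691 = 2.04249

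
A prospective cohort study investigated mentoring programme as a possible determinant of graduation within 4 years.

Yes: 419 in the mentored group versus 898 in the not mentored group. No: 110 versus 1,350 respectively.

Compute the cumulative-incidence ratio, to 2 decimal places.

1.98

From the description: a = 419, b = 110, c = 898, d = 1350.
Risk in exposed = 419/529 = 0.79206; risk in unexposed = 898/2248 = 0.39947.
RR = 0.79206 / 0.39947 = 1.98280
The risk among the exposed is 1.98 times that among the unexposed.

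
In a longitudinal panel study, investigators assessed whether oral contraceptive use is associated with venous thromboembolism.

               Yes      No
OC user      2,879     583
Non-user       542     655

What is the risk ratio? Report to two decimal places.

1.84

Cells: a = 2879, b = 583, c = 542, d = 655.
Risk in exposed = 2879/3462 = 0.83160; risk in unexposed = 542/1197 = 0.45280.
RR = 0.83160 / 0.45280 = 1.83658
The risk among the exposed is 1.84 times that among the unexposed.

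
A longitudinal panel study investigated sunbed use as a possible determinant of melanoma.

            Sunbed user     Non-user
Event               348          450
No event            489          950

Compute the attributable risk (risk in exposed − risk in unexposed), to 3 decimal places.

0.094

Reading the table with exposure as columns: a = 348 (Sunbed user, case), b = 489 (Sunbed user, non-case), c = 450 (Non-user, case), d = 950.
Risk in exposed = 348/837 = 0.415771; risk in unexposed = 450/1400 = 0.321429.
Risk difference = 0.415771 − 0.321429 = 0.094342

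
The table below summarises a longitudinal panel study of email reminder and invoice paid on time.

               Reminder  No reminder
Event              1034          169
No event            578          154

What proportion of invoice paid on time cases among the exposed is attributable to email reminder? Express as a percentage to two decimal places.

18.43

Reading the table with exposure as columns: a = 1034 (Reminder, case), b = 578 (Reminder, non-case), c = 169 (No reminder, case), d = 154.
Risk in exposed = 1034/1612 = 0.64144; risk in unexposed = 169/323 = 0.52322.
RR = 0.64144/0.52322 = 1.22595
AR% = (RR − 1)/RR × 100 = (1.22595 − 1)/1.22595 × 100 = 18.4303%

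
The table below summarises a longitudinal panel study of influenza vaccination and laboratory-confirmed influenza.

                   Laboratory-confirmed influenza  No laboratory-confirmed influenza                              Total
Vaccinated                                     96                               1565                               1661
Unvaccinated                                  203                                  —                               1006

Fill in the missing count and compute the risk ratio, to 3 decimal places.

0.286

The missing cell is in the unexposed row: 1006 − 203 = 803.
So a = 96, b = 1565, c = 203, d = 803.
RR = [a/(a+b)] / [c/(c+d)] = (96/1661) / (203/1006) = 0.05780/0.20179 = 0.28642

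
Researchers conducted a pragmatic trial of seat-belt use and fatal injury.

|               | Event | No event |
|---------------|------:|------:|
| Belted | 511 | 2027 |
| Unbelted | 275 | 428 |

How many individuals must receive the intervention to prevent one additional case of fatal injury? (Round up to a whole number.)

6

Risk in treated group = 511/2538 = 0.20134; risk in control = 275/703 = 0.39118.
Absolute risk reduction = 0.39118 − 0.20134 = 0.18984
NNT = 1 / ARR = 1 / 0.18984 = 5.268 → round up → 6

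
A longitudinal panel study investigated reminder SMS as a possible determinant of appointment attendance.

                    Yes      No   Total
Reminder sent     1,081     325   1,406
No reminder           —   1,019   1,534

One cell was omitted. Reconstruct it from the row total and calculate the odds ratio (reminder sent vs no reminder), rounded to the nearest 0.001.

6.581

The missing cell is in the unexposed row: 1534 − 1019 = 515.
So a = 1081, b = 325, c = 515, d = 1019.
OR = (a·d)/(b·c) = (1081 × 1019) / (325 × 515) = 1101539 / 167375 = 6.58126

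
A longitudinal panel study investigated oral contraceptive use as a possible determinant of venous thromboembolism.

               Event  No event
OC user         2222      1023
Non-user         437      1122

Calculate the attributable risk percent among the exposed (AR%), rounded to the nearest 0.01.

59.06

Cells: a = 2222, b = 1023, c = 437, d = 1122.
Risk in exposed = 2222/3245 = 0.68475; risk in unexposed = 437/1559 = 0.28031.
RR = 0.68475/0.28031 = 2.44283
AR% = (RR − 1)/RR × 100 = (2.44283 − 1)/2.44283 × 100 = 59.0639%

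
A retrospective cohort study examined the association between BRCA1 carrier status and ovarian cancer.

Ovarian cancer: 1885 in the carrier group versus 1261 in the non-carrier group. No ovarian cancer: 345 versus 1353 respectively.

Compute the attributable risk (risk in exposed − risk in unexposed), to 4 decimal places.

0.3629

From the description: a = 1885, b = 345, c = 1261, d = 1353.
Risk in exposed = 1885/2230 = 0.845291; risk in unexposed = 1261/2614 = 0.482402.
Risk difference = 0.845291 − 0.482402 = 0.362889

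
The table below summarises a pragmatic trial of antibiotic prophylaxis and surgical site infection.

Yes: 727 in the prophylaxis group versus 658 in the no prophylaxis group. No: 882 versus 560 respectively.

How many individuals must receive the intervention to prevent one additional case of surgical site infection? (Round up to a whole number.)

12

Risk in treated group = 727/1609 = 0.45183; risk in control = 658/1218 = 0.54023.
Absolute risk reduction = 0.54023 − 0.45183 = 0.08840
NNT = 1 / ARR = 1 / 0.08840 = 11.313 → round up → 12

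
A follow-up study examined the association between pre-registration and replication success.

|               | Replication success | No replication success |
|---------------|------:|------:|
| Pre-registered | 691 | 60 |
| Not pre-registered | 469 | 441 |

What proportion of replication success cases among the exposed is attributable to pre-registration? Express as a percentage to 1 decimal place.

44.0

Cells: a = 691, b = 60, c = 469, d = 441.
Risk in exposed = 691/751 = 0.92011; risk in unexposed = 469/910 = 0.51538.
RR = 0.92011/0.51538 = 1.78528
AR% = (RR − 1)/RR × 100 = (1.78528 − 1)/1.78528 × 100 = 43.9864%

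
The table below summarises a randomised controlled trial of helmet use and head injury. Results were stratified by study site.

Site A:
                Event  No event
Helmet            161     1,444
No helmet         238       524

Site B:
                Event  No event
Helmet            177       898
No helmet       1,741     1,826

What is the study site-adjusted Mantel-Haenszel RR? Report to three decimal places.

RR_MH = Σ(aᵢ·n₀ᵢ/nᵢ) / Σ(cᵢ·n₁ᵢ/nᵢ), with n₁ᵢ = aᵢ+bᵢ (exposed), n₀ᵢ = cᵢ+dᵢ (unexposed), nᵢ = n₁ᵢ+n₀ᵢ.
Stratum 1 (Site A): n₁ = 1605, n₀ = 762, n = 2367; a·n₀/n = 161·762/2367 = 51.8302; c·n₁/n = 238·1605/2367 = 161.3815
Stratum 2 (Site B): n₁ = 1075, n₀ = 3567, n = 4642; a·n₀/n = 177·3567/4642 = 136.0101; c·n₁/n = 1741·1075/4642 = 403.1829
RR_MH = (51.8302 + 136.0101) / (161.3815 + 403.1829) = 187.8403 / 564.5644 = 0.33272

0.333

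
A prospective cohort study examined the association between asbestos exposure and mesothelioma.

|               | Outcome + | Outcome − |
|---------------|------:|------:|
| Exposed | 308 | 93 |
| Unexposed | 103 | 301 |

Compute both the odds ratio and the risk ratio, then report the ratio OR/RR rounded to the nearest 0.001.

Cells: a = 308, b = 93, c = 103, d = 301.
OR = (308·301)/(93·103) = 92708/9579 = 9.67825
Risk in exposed = 308/401 = 0.76808; risk in unexposed = 103/404 = 0.25495; RR = 3.01266
OR/RR = 9.67825 / 3.01266 = 3.21253
The outcome is not rare, so the OR lies further from 1 than the RR.

3.213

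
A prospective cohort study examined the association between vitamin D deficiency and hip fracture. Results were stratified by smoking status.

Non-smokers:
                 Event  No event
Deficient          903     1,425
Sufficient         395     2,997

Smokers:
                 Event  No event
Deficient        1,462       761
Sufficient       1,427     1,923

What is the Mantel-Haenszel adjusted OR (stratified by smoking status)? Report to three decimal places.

OR_MH = Σ(aᵢdᵢ/nᵢ) / Σ(bᵢcᵢ/nᵢ), where nᵢ is the stratum total.
Stratum 1 (Non-smokers): n = 5720; a·d/n = 903·2997/5720 = 473.1278; b·c/n = 1425·395/5720 = 98.4047
Stratum 2 (Smokers): n = 5573; a·d/n = 1462·1923/5573 = 504.4726; b·c/n = 761·1427/5573 = 194.8586
OR_MH = (473.1278 + 504.4726) / (98.4047 + 194.8586) = 977.6004 / 293.2633 = 3.33352

3.334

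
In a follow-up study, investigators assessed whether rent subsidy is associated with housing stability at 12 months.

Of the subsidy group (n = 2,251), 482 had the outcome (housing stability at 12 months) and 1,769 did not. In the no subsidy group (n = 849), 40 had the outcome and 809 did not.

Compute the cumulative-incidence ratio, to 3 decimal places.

4.545

From the description: a = 482, b = 1769, c = 40, d = 809.
Risk in exposed = 482/2251 = 0.21413; risk in unexposed = 40/849 = 0.04711.
RR = 0.21413 / 0.04711 = 4.54485
The risk among the exposed is 4.54 times that among the unexposed.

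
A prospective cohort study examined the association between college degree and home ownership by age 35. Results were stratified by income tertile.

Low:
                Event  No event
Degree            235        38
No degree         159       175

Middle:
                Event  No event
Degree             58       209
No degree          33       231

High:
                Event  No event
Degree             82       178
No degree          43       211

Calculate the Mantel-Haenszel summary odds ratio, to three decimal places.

3.347

OR_MH = Σ(aᵢdᵢ/nᵢ) / Σ(bᵢcᵢ/nᵢ), where nᵢ is the stratum total.
Stratum 1 (Low): n = 607; a·d/n = 235·175/607 = 67.7512; b·c/n = 38·159/607 = 9.9539
Stratum 2 (Middle): n = 531; a·d/n = 58·231/531 = 25.2316; b·c/n = 209·33/531 = 12.9887
Stratum 3 (High): n = 514; a·d/n = 82·211/514 = 33.6615; b·c/n = 178·43/514 = 14.8911
OR_MH = (67.7512 + 25.2316 + 33.6615) / (9.9539 + 12.9887 + 14.8911) = 126.6444 / 37.8336 = 3.34740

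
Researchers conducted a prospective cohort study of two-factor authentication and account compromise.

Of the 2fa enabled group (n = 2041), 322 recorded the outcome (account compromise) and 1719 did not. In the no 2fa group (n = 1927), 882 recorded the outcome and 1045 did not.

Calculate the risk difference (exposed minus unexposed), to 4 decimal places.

-0.2999

From the description: a = 322, b = 1719, c = 882, d = 1045.
Risk in exposed = 322/2041 = 0.157766; risk in unexposed = 882/1927 = 0.457706.
Risk difference = 0.157766 − 0.457706 = -0.299940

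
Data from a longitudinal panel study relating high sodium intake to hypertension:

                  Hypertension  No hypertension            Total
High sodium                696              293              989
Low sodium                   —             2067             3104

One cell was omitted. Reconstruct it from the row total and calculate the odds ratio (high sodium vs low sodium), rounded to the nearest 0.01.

The missing cell is in the unexposed row: 3104 − 2067 = 1037.
So a = 696, b = 293, c = 1037, d = 2067.
OR = (a·d)/(b·c) = (696 × 2067) / (293 × 1037) = 1438632 / 303841 = 4.73482

4.73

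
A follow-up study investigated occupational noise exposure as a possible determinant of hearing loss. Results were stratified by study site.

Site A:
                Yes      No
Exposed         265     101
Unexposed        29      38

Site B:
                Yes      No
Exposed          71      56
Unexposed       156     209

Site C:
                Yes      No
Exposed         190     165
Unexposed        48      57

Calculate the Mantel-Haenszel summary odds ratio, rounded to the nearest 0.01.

OR_MH = Σ(aᵢdᵢ/nᵢ) / Σ(bᵢcᵢ/nᵢ), where nᵢ is the stratum total.
Stratum 1 (Site A): n = 433; a·d/n = 265·38/433 = 23.2564; b·c/n = 101·29/433 = 6.7644
Stratum 2 (Site B): n = 492; a·d/n = 71·209/492 = 30.1606; b·c/n = 56·156/492 = 17.7561
Stratum 3 (Site C): n = 460; a·d/n = 190·57/460 = 23.5435; b·c/n = 165·48/460 = 17.2174
OR_MH = (23.2564 + 30.1606 + 23.5435) / (6.7644 + 17.7561 + 17.2174) = 76.9604 / 41.7379 = 1.84390

1.84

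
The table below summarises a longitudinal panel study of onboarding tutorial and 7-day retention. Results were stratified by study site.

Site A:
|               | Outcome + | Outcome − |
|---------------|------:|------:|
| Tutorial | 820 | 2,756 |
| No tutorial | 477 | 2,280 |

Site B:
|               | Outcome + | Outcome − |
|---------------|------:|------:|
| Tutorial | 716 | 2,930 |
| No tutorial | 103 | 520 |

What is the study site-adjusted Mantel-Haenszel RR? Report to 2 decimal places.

RR_MH = Σ(aᵢ·n₀ᵢ/nᵢ) / Σ(cᵢ·n₁ᵢ/nᵢ), with n₁ᵢ = aᵢ+bᵢ (exposed), n₀ᵢ = cᵢ+dᵢ (unexposed), nᵢ = n₁ᵢ+n₀ᵢ.
Stratum 1 (Site A): n₁ = 3576, n₀ = 2757, n = 6333; a·n₀/n = 820·2757/6333 = 356.9777; c·n₁/n = 477·3576/6333 = 269.3434
Stratum 2 (Site B): n₁ = 3646, n₀ = 623, n = 4269; a·n₀/n = 716·623/4269 = 104.4900; c·n₁/n = 103·3646/4269 = 87.9686
RR_MH = (356.9777 + 104.4900) / (269.3434 + 87.9686) = 461.4678 / 357.3121 = 1.29150

1.29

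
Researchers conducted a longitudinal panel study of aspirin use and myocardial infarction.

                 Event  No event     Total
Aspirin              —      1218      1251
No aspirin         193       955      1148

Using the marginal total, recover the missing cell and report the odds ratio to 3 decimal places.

0.134

The missing cell is in the exposed row: 1251 − 1218 = 33.
So a = 33, b = 1218, c = 193, d = 955.
OR = (a·d)/(b·c) = (33 × 955) / (1218 × 193) = 31515 / 235074 = 0.13406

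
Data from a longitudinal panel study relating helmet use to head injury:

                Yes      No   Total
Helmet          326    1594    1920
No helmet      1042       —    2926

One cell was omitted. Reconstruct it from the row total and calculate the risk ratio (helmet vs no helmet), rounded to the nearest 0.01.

The missing cell is in the unexposed row: 2926 − 1042 = 1884.
So a = 326, b = 1594, c = 1042, d = 1884.
RR = [a/(a+b)] / [c/(c+d)] = (326/1920) / (1042/2926) = 0.16979/0.35612 = 0.47679

0.48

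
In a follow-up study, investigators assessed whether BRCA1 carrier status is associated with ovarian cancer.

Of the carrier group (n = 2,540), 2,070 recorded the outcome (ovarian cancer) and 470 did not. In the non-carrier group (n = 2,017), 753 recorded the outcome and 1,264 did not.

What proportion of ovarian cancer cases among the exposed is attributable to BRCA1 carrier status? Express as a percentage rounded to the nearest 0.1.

From the description: a = 2070, b = 470, c = 753, d = 1264.
Risk in exposed = 2070/2540 = 0.81496; risk in unexposed = 753/2017 = 0.37333.
RR = 0.81496/0.37333 = 2.18297
AR% = (RR − 1)/RR × 100 = (2.18297 − 1)/2.18297 × 100 = 54.1908%

54.2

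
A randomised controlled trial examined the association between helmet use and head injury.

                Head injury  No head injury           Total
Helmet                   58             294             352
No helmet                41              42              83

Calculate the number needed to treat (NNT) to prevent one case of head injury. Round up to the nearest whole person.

Risk in treated group = 58/352 = 0.16477; risk in control = 41/83 = 0.49398.
Absolute risk reduction = 0.49398 − 0.16477 = 0.32920
NNT = 1 / ARR = 1 / 0.32920 = 3.038 → round up → 4

4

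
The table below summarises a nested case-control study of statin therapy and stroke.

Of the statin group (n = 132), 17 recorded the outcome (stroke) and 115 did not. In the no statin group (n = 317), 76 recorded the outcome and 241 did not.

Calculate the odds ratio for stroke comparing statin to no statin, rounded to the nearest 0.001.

From the description: a = 17, b = 115, c = 76, d = 241.
OR = (a·d)/(b·c) = (17 × 241) / (115 × 76) = 4097 / 8740 = 0.46876
Exposure is associated with lower odds of stroke (OR = 0.47 < 1).

0.469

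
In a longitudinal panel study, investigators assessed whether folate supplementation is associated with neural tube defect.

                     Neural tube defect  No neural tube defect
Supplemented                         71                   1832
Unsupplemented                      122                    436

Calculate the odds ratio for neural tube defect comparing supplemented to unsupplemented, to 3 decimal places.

0.139

Cells: a = 71, b = 1832, c = 122, d = 436.
OR = (a·d)/(b·c) = (71 × 436) / (1832 × 122) = 30956 / 223504 = 0.13850
Exposure is associated with lower odds of neural tube defect (OR = 0.14 < 1).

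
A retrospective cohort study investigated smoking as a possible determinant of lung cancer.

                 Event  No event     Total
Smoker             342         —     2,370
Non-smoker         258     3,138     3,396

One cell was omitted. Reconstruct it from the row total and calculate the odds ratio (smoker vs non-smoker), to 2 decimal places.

2.05

The missing cell is in the exposed row: 2370 − 342 = 2028.
So a = 342, b = 2028, c = 258, d = 3138.
OR = (a·d)/(b·c) = (342 × 3138) / (2028 × 258) = 1073196 / 523224 = 2.05112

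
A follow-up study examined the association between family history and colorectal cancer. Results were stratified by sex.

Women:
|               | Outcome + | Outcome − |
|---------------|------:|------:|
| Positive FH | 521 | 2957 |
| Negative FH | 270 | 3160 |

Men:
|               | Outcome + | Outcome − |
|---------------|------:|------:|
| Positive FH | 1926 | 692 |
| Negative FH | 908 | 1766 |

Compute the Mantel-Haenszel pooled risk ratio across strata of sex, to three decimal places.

RR_MH = Σ(aᵢ·n₀ᵢ/nᵢ) / Σ(cᵢ·n₁ᵢ/nᵢ), with n₁ᵢ = aᵢ+bᵢ (exposed), n₀ᵢ = cᵢ+dᵢ (unexposed), nᵢ = n₁ᵢ+n₀ᵢ.
Stratum 1 (Women): n₁ = 3478, n₀ = 3430, n = 6908; a·n₀/n = 521·3430/6908 = 258.6899; c·n₁/n = 270·3478/6908 = 135.9380
Stratum 2 (Men): n₁ = 2618, n₀ = 2674, n = 5292; a·n₀/n = 1926·2674/5292 = 973.1905; c·n₁/n = 908·2618/5292 = 449.1958
RR_MH = (258.6899 + 973.1905) / (135.9380 + 449.1958) = 1231.8804 / 585.1338 = 2.10530

2.105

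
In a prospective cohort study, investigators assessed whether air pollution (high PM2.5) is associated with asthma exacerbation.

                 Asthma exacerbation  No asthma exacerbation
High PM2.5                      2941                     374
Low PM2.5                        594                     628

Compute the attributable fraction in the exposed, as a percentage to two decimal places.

Cells: a = 2941, b = 374, c = 594, d = 628.
Risk in exposed = 2941/3315 = 0.88718; risk in unexposed = 594/1222 = 0.48609.
RR = 0.88718/0.48609 = 1.82514
AR% = (RR − 1)/RR × 100 = (1.82514 − 1)/1.82514 × 100 = 45.2097%

45.21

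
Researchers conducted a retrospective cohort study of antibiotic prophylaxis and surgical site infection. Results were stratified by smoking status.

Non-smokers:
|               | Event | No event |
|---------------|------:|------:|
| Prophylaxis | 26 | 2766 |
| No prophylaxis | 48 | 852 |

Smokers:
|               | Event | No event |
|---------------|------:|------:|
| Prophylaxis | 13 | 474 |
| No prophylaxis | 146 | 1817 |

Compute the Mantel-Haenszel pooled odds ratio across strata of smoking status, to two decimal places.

OR_MH = Σ(aᵢdᵢ/nᵢ) / Σ(bᵢcᵢ/nᵢ), where nᵢ is the stratum total.
Stratum 1 (Non-smokers): n = 3692; a·d/n = 26·852/3692 = 6.0000; b·c/n = 2766·48/3692 = 35.9610
Stratum 2 (Smokers): n = 2450; a·d/n = 13·1817/2450 = 9.6412; b·c/n = 474·146/2450 = 28.2465
OR_MH = (6.0000 + 9.6412) / (35.9610 + 28.2465) = 15.6412 / 64.2075 = 0.24360

0.24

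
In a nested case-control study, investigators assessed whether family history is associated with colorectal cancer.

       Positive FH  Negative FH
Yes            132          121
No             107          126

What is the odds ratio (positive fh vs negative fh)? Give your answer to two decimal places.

1.28

Reading the table with exposure as columns: a = 132 (Positive FH, case), b = 107 (Positive FH, non-case), c = 121 (Negative FH, case), d = 126.
OR = (a·d)/(b·c) = (132 × 126) / (107 × 121) = 16632 / 12947 = 1.28462
The odds of colorectal cancer are about 1.28 times as high in the positive fh group.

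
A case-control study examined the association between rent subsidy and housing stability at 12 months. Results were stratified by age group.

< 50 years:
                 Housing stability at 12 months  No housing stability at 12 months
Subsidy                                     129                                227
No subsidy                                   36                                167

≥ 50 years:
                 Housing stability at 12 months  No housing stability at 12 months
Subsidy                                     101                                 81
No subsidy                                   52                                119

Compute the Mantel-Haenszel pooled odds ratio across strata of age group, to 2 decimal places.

2.73

OR_MH = Σ(aᵢdᵢ/nᵢ) / Σ(bᵢcᵢ/nᵢ), where nᵢ is the stratum total.
Stratum 1 (< 50 years): n = 559; a·d/n = 129·167/559 = 38.5385; b·c/n = 227·36/559 = 14.6190
Stratum 2 (≥ 50 years): n = 353; a·d/n = 101·119/353 = 34.0482; b·c/n = 81·52/353 = 11.9320
OR_MH = (38.5385 + 34.0482) / (14.6190 + 11.9320) = 72.5866 / 26.5510 = 2.73386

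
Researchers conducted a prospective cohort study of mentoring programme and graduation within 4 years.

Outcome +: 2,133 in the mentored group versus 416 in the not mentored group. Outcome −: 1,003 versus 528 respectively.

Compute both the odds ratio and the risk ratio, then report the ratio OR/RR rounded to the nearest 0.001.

1.749

From the description: a = 2133, b = 1003, c = 416, d = 528.
OR = (2133·528)/(1003·416) = 1126224/417248 = 2.69917
Risk in exposed = 2133/3136 = 0.68017; risk in unexposed = 416/944 = 0.44068; RR = 1.54345
OR/RR = 2.69917 / 1.54345 = 1.74879
The outcome is not rare, so the OR lies further from 1 than the RR.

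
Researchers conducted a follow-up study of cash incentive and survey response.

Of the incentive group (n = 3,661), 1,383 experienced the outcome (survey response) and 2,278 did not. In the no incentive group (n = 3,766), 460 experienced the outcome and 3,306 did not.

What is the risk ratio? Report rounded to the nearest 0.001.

From the description: a = 1383, b = 2278, c = 460, d = 3306.
Risk in exposed = 1383/3661 = 0.37777; risk in unexposed = 460/3766 = 0.12215.
RR = 0.37777 / 0.12215 = 3.09275
The risk among the exposed is 3.09 times that among the unexposed.

3.093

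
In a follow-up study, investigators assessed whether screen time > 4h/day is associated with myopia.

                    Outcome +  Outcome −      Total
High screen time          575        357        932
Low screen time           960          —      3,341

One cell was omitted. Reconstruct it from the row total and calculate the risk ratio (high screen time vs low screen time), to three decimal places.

2.147

The missing cell is in the unexposed row: 3341 − 960 = 2381.
So a = 575, b = 357, c = 960, d = 2381.
RR = [a/(a+b)] / [c/(c+d)] = (575/932) / (960/3341) = 0.61695/0.28734 = 2.14712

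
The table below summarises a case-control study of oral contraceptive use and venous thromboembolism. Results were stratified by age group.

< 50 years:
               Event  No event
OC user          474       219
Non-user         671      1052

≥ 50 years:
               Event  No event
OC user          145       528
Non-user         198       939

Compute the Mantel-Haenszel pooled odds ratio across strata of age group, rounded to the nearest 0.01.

OR_MH = Σ(aᵢdᵢ/nᵢ) / Σ(bᵢcᵢ/nᵢ), where nᵢ is the stratum total.
Stratum 1 (< 50 years): n = 2416; a·d/n = 474·1052/2416 = 206.3940; b·c/n = 219·671/2416 = 60.8233
Stratum 2 (≥ 50 years): n = 1810; a·d/n = 145·939/1810 = 75.2238; b·c/n = 528·198/1810 = 57.7591
OR_MH = (206.3940 + 75.2238) / (60.8233 + 57.7591) = 281.6178 / 118.5824 = 2.37487

2.37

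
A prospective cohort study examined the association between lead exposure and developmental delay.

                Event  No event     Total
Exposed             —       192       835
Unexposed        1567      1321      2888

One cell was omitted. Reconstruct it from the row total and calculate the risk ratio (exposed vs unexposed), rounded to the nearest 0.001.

1.419

The missing cell is in the exposed row: 835 − 192 = 643.
So a = 643, b = 192, c = 1567, d = 1321.
RR = [a/(a+b)] / [c/(c+d)] = (643/835) / (1567/2888) = 0.77006/0.54259 = 1.41923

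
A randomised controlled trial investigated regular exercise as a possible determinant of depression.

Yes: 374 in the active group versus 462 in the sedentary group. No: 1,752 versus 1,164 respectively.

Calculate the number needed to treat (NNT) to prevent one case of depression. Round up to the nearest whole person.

10

Risk in treated group = 374/2126 = 0.17592; risk in control = 462/1626 = 0.28413.
Absolute risk reduction = 0.28413 − 0.17592 = 0.10822
NNT = 1 / ARR = 1 / 0.10822 = 9.241 → round up → 10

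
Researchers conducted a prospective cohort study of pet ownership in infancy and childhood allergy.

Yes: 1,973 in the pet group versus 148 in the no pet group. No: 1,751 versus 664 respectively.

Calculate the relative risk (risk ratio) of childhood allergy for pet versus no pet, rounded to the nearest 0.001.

2.907

From the description: a = 1973, b = 1751, c = 148, d = 664.
Risk in exposed = 1973/3724 = 0.52981; risk in unexposed = 148/812 = 0.18227.
RR = 0.52981 / 0.18227 = 2.90678
The risk among the exposed is 2.91 times that among the unexposed.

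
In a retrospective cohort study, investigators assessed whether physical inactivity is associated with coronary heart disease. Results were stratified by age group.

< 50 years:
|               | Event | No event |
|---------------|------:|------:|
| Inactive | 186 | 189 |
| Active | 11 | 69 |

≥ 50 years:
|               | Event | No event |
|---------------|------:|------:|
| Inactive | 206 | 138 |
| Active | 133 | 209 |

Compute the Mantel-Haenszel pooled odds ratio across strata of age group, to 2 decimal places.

2.90

OR_MH = Σ(aᵢdᵢ/nᵢ) / Σ(bᵢcᵢ/nᵢ), where nᵢ is the stratum total.
Stratum 1 (< 50 years): n = 455; a·d/n = 186·69/455 = 28.2066; b·c/n = 189·11/455 = 4.5692
Stratum 2 (≥ 50 years): n = 686; a·d/n = 206·209/686 = 62.7609; b·c/n = 138·133/686 = 26.7551
OR_MH = (28.2066 + 62.7609) / (4.5692 + 26.7551) = 90.9675 / 31.3243 = 2.90405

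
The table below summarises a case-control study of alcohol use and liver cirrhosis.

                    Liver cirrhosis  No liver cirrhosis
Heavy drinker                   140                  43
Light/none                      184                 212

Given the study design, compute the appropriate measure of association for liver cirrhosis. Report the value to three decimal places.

Cells: a = 140, b = 43, c = 184, d = 212.
This is a case-control study: participants were sampled on outcome status, so risks in the source population cannot be estimated directly — relative risk is not valid here. The odds ratio is the appropriate measure.
OR = (a·d)/(b·c) = (140 × 212) / (43 × 184) = 29680 / 7912 = 3.75126

3.751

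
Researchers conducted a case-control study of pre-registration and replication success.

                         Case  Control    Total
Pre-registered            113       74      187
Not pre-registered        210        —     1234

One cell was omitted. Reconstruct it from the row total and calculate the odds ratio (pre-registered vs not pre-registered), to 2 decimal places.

7.45

The missing cell is in the unexposed row: 1234 − 210 = 1024.
So a = 113, b = 74, c = 210, d = 1024.
OR = (a·d)/(b·c) = (113 × 1024) / (74 × 210) = 115712 / 15540 = 7.44607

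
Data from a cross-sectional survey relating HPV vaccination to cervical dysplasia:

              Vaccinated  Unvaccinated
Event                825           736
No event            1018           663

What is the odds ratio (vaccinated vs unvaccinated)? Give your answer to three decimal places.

0.730

Reading the table with exposure as columns: a = 825 (Vaccinated, case), b = 1018 (Vaccinated, non-case), c = 736 (Unvaccinated, case), d = 663.
OR = (a·d)/(b·c) = (825 × 663) / (1018 × 736) = 546975 / 749248 = 0.73003
Exposure is associated with lower odds of cervical dysplasia (OR = 0.73 < 1).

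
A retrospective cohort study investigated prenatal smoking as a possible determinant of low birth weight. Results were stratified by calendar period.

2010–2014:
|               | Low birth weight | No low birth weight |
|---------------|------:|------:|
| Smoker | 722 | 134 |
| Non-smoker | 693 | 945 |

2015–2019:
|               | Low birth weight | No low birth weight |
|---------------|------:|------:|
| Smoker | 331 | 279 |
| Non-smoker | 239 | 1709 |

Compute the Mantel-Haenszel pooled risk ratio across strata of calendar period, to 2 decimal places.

2.46

RR_MH = Σ(aᵢ·n₀ᵢ/nᵢ) / Σ(cᵢ·n₁ᵢ/nᵢ), with n₁ᵢ = aᵢ+bᵢ (exposed), n₀ᵢ = cᵢ+dᵢ (unexposed), nᵢ = n₁ᵢ+n₀ᵢ.
Stratum 1 (2010–2014): n₁ = 856, n₀ = 1638, n = 2494; a·n₀/n = 722·1638/2494 = 474.1925; c·n₁/n = 693·856/2494 = 237.8540
Stratum 2 (2015–2019): n₁ = 610, n₀ = 1948, n = 2558; a·n₀/n = 331·1948/2558 = 252.0672; c·n₁/n = 239·610/2558 = 56.9937
RR_MH = (474.1925 + 252.0672) / (237.8540 + 56.9937) = 726.2597 / 294.8478 = 2.46317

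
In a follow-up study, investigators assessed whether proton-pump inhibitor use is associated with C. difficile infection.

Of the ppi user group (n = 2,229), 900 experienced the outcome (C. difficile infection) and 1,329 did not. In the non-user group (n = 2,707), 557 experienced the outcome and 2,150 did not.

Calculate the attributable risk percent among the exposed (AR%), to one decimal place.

From the description: a = 900, b = 1329, c = 557, d = 2150.
Risk in exposed = 900/2229 = 0.40377; risk in unexposed = 557/2707 = 0.20576.
RR = 0.40377/0.20576 = 1.96230
AR% = (RR − 1)/RR × 100 = (1.96230 − 1)/1.96230 × 100 = 49.0394%

49.0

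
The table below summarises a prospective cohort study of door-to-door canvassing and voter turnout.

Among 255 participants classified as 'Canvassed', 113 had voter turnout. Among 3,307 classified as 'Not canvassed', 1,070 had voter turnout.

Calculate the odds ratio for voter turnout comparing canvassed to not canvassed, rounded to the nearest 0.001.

1.664

From the description: a = 113, b = 142, c = 1070, d = 2237.
OR = (a·d)/(b·c) = (113 × 2237) / (142 × 1070) = 252781 / 151940 = 1.66369
The odds of voter turnout are about 1.66 times as high in the canvassed group.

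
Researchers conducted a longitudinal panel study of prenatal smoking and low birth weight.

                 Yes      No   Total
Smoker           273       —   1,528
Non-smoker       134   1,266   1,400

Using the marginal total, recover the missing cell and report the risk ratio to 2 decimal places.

1.87

The missing cell is in the exposed row: 1528 − 273 = 1255.
So a = 273, b = 1255, c = 134, d = 1266.
RR = [a/(a+b)] / [c/(c+d)] = (273/1528) / (134/1400) = 0.17866/0.09571 = 1.86665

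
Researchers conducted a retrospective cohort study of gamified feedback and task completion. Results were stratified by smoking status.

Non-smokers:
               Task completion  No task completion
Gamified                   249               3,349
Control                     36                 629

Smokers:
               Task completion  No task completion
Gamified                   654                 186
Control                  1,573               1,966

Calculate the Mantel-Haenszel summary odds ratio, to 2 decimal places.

OR_MH = Σ(aᵢdᵢ/nᵢ) / Σ(bᵢcᵢ/nᵢ), where nᵢ is the stratum total.
Stratum 1 (Non-smokers): n = 4263; a·d/n = 249·629/4263 = 36.7396; b·c/n = 3349·36/4263 = 28.2815
Stratum 2 (Smokers): n = 4379; a·d/n = 654·1966/4379 = 293.6205; b·c/n = 186·1573/4379 = 66.8139
OR_MH = (36.7396 + 293.6205) / (28.2815 + 66.8139) = 330.3601 / 95.0954 = 3.47399

3.47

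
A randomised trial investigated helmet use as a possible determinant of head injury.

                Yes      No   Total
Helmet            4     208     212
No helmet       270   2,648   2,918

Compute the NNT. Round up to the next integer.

Risk in treated group = 4/212 = 0.01887; risk in control = 270/2918 = 0.09253.
Absolute risk reduction = 0.09253 − 0.01887 = 0.07366
NNT = 1 / ARR = 1 / 0.07366 = 13.576 → round up → 14

14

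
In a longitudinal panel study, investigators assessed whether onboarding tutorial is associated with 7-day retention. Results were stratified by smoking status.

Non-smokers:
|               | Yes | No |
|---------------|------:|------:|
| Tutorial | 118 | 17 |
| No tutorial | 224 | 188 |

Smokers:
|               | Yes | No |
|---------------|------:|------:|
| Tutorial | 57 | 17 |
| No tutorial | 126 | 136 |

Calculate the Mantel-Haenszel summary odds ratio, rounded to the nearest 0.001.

OR_MH = Σ(aᵢdᵢ/nᵢ) / Σ(bᵢcᵢ/nᵢ), where nᵢ is the stratum total.
Stratum 1 (Non-smokers): n = 547; a·d/n = 118·188/547 = 40.5558; b·c/n = 17·224/547 = 6.9616
Stratum 2 (Smokers): n = 336; a·d/n = 57·136/336 = 23.0714; b·c/n = 17·126/336 = 6.3750
OR_MH = (40.5558 + 23.0714) / (6.9616 + 6.3750) = 63.6272 / 13.3366 = 4.77087

4.771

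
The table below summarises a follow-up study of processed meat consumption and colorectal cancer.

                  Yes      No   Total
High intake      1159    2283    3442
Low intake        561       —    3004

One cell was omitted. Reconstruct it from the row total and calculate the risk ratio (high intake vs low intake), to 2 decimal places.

1.80

The missing cell is in the unexposed row: 3004 − 561 = 2443.
So a = 1159, b = 2283, c = 561, d = 2443.
RR = [a/(a+b)] / [c/(c+d)] = (1159/3442) / (561/3004) = 0.33672/0.18675 = 1.80306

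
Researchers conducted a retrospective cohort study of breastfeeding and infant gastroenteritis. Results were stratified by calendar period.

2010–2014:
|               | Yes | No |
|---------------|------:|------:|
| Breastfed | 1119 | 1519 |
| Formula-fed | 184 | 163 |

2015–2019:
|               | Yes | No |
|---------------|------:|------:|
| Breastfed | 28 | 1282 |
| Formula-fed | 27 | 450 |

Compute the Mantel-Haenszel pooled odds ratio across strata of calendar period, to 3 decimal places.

OR_MH = Σ(aᵢdᵢ/nᵢ) / Σ(bᵢcᵢ/nᵢ), where nᵢ is the stratum total.
Stratum 1 (2010–2014): n = 2985; a·d/n = 1119·163/2985 = 61.1045; b·c/n = 1519·184/2985 = 93.6335
Stratum 2 (2015–2019): n = 1787; a·d/n = 28·450/1787 = 7.0509; b·c/n = 1282·27/1787 = 19.3699
OR_MH = (61.1045 + 7.0509) / (93.6335 + 19.3699) = 68.1554 / 113.0034 = 0.60313

0.603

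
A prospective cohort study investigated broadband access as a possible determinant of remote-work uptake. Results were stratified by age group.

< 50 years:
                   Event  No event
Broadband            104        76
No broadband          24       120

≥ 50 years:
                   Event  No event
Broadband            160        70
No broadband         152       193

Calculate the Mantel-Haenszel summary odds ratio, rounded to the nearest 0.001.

3.821

OR_MH = Σ(aᵢdᵢ/nᵢ) / Σ(bᵢcᵢ/nᵢ), where nᵢ is the stratum total.
Stratum 1 (< 50 years): n = 324; a·d/n = 104·120/324 = 38.5185; b·c/n = 76·24/324 = 5.6296
Stratum 2 (≥ 50 years): n = 575; a·d/n = 160·193/575 = 53.7043; b·c/n = 70·152/575 = 18.5043
OR_MH = (38.5185 + 53.7043) / (5.6296 + 18.5043) = 92.2229 / 24.1340 = 3.82129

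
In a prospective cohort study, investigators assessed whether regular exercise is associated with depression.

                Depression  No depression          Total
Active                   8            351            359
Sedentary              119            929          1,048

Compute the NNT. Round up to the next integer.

Risk in treated group = 8/359 = 0.02228; risk in control = 119/1048 = 0.11355.
Absolute risk reduction = 0.11355 − 0.02228 = 0.09127
NNT = 1 / ARR = 1 / 0.09127 = 10.957 → round up → 11

11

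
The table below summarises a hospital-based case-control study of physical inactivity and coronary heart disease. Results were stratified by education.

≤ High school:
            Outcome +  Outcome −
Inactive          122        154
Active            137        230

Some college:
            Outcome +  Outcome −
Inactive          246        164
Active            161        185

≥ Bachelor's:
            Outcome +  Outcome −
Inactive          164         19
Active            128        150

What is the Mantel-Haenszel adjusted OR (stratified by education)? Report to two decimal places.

2.15

OR_MH = Σ(aᵢdᵢ/nᵢ) / Σ(bᵢcᵢ/nᵢ), where nᵢ is the stratum total.
Stratum 1 (≤ High school): n = 643; a·d/n = 122·230/643 = 43.6392; b·c/n = 154·137/643 = 32.8118
Stratum 2 (Some college): n = 756; a·d/n = 246·185/756 = 60.1984; b·c/n = 164·161/756 = 34.9259
Stratum 3 (≥ Bachelor's): n = 461; a·d/n = 164·150/461 = 53.3623; b·c/n = 19·128/461 = 5.2755
OR_MH = (43.6392 + 60.1984 + 53.3623) / (32.8118 + 34.9259 + 5.2755) = 157.1999 / 73.0132 = 2.15303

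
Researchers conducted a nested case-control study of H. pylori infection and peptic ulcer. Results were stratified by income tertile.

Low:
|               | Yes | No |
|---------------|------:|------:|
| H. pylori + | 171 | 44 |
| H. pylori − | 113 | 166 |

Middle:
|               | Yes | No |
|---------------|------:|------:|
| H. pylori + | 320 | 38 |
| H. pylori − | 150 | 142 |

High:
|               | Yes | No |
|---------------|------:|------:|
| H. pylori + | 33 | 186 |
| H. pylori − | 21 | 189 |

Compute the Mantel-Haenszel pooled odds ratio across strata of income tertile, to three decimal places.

5.079

OR_MH = Σ(aᵢdᵢ/nᵢ) / Σ(bᵢcᵢ/nᵢ), where nᵢ is the stratum total.
Stratum 1 (Low): n = 494; a·d/n = 171·166/494 = 57.4615; b·c/n = 44·113/494 = 10.0648
Stratum 2 (Middle): n = 650; a·d/n = 320·142/650 = 69.9077; b·c/n = 38·150/650 = 8.7692
Stratum 3 (High): n = 429; a·d/n = 33·189/429 = 14.5385; b·c/n = 186·21/429 = 9.1049
OR_MH = (57.4615 + 69.9077 + 14.5385) / (10.0648 + 8.7692 + 9.1049) = 141.9077 / 27.9389 = 5.07921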